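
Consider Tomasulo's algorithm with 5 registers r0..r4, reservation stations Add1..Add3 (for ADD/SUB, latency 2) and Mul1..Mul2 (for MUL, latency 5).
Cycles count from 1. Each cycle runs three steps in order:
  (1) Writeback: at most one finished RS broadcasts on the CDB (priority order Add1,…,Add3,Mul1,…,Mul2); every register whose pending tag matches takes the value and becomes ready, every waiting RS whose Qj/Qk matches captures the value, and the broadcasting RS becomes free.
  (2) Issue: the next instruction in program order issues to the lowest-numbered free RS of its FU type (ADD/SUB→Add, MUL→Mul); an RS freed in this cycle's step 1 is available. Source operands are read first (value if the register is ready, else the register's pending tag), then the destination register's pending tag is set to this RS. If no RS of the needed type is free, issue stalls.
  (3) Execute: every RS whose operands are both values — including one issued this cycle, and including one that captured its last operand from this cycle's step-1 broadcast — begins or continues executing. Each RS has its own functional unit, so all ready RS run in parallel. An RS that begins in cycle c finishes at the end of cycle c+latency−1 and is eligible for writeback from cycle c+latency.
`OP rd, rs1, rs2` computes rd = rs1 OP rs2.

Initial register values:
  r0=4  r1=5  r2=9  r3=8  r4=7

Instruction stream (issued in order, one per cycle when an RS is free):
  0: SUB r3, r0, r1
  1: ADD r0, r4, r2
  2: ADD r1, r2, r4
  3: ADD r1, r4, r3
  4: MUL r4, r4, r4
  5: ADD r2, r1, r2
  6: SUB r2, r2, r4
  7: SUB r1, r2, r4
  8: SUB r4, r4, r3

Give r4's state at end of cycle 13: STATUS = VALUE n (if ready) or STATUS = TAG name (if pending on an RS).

  c1: issue SUB r3<-Add1  regs: r0:4,r1:5,r2:9,r3:Add1,r4:7
  c2: issue ADD r0<-Add2  regs: r0:Add2,r1:5,r2:9,r3:Add1,r4:7
  c3: CDB Add1=-1; issue ADD r1<-Add1  regs: r0:Add2,r1:Add1,r2:9,r3:-1,r4:7
  c4: CDB Add2=16; issue ADD r1<-Add2  regs: r0:16,r1:Add2,r2:9,r3:-1,r4:7
  c5: CDB Add1=16; issue MUL r4<-Mul1  regs: r0:16,r1:Add2,r2:9,r3:-1,r4:Mul1
  c6: CDB Add2=6; issue ADD r2<-Add1  regs: r0:16,r1:6,r2:Add1,r3:-1,r4:Mul1
  c7: issue SUB r2<-Add2  regs: r0:16,r1:6,r2:Add2,r3:-1,r4:Mul1
  c8: CDB Add1=15; issue SUB r1<-Add1  regs: r0:16,r1:Add1,r2:Add2,r3:-1,r4:Mul1
  c9: issue SUB r4<-Add3  regs: r0:16,r1:Add1,r2:Add2,r3:-1,r4:Add3
  c10: CDB Mul1=49  regs: r0:16,r1:Add1,r2:Add2,r3:-1,r4:Add3
  c11: -  regs: r0:16,r1:Add1,r2:Add2,r3:-1,r4:Add3
  c12: CDB Add2=-34  regs: r0:16,r1:Add1,r2:-34,r3:-1,r4:Add3
  c13: CDB Add3=50  regs: r0:16,r1:Add1,r2:-34,r3:-1,r4:50

STATUS = VALUE 50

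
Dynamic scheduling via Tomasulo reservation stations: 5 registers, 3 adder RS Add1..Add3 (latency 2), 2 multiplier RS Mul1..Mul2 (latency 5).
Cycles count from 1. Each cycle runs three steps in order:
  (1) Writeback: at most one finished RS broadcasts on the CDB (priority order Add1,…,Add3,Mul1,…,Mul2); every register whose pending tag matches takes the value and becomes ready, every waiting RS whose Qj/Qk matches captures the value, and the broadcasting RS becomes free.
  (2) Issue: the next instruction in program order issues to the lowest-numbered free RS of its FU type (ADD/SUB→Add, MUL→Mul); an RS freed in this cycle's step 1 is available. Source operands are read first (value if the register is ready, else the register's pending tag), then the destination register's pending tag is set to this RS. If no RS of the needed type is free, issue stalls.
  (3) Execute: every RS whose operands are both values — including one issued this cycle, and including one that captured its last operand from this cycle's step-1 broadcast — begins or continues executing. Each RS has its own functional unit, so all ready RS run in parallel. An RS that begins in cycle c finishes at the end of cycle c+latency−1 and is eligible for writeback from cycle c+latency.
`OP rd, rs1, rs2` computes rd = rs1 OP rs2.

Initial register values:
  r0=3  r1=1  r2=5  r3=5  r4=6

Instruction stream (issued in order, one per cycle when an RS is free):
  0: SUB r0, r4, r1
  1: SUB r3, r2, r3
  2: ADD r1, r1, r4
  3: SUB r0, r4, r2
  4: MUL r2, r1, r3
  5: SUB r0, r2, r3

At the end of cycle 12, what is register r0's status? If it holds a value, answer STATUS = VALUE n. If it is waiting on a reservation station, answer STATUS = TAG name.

  c1: issue SUB r0<-Add1  regs: r0:Add1,r1:1,r2:5,r3:5,r4:6
  c2: issue SUB r3<-Add2  regs: r0:Add1,r1:1,r2:5,r3:Add2,r4:6
  c3: CDB Add1=5; issue ADD r1<-Add1  regs: r0:5,r1:Add1,r2:5,r3:Add2,r4:6
  c4: CDB Add2=0; issue SUB r0<-Add2  regs: r0:Add2,r1:Add1,r2:5,r3:0,r4:6
  c5: CDB Add1=7; issue MUL r2<-Mul1  regs: r0:Add2,r1:7,r2:Mul1,r3:0,r4:6
  c6: CDB Add2=1; issue SUB r0<-Add1  regs: r0:Add1,r1:7,r2:Mul1,r3:0,r4:6
  c7: -  regs: r0:Add1,r1:7,r2:Mul1,r3:0,r4:6
  c8: -  regs: r0:Add1,r1:7,r2:Mul1,r3:0,r4:6
  c9: -  regs: r0:Add1,r1:7,r2:Mul1,r3:0,r4:6
  c10: CDB Mul1=0  regs: r0:Add1,r1:7,r2:0,r3:0,r4:6
  c11: -  regs: r0:Add1,r1:7,r2:0,r3:0,r4:6
  c12: CDB Add1=0  regs: r0:0,r1:7,r2:0,r3:0,r4:6

STATUS = VALUE 0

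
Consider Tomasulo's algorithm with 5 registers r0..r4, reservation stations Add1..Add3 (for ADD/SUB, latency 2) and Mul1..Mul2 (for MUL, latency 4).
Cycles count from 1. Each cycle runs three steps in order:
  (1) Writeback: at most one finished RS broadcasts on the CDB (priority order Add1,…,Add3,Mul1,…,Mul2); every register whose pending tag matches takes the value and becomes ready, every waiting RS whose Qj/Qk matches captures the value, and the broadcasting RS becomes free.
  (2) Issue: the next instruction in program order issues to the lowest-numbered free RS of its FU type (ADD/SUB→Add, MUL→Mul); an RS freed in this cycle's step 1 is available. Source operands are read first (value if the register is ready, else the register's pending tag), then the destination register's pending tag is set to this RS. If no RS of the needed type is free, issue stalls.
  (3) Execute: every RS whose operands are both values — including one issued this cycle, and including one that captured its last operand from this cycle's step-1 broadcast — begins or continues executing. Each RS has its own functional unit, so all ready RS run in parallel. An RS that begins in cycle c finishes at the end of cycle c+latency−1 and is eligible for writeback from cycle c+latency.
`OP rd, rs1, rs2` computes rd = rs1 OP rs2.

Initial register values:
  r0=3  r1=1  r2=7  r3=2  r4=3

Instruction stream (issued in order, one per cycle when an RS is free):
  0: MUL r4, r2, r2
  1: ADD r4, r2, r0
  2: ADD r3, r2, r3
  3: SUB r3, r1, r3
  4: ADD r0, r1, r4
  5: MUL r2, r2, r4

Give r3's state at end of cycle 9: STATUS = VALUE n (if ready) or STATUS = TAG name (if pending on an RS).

STATUS = VALUE -8

cycle 1: issue MUL r4<-Mul1 // r0:3,r1:1,r2:7,r3:2,r4:Mul1
cycle 2: issue ADD r4<-Add1 // r0:3,r1:1,r2:7,r3:2,r4:Add1
cycle 3: issue ADD r3<-Add2 // r0:3,r1:1,r2:7,r3:Add2,r4:Add1
cycle 4: CDB Add1=10; issue SUB r3<-Add1 // r0:3,r1:1,r2:7,r3:Add1,r4:10
cycle 5: CDB Add2=9; issue ADD r0<-Add2 // r0:Add2,r1:1,r2:7,r3:Add1,r4:10
cycle 6: CDB Mul1=49; issue MUL r2<-Mul1 // r0:Add2,r1:1,r2:Mul1,r3:Add1,r4:10
cycle 7: CDB Add1=-8 // r0:Add2,r1:1,r2:Mul1,r3:-8,r4:10
cycle 8: CDB Add2=11 // r0:11,r1:1,r2:Mul1,r3:-8,r4:10
cycle 9: - // r0:11,r1:1,r2:Mul1,r3:-8,r4:10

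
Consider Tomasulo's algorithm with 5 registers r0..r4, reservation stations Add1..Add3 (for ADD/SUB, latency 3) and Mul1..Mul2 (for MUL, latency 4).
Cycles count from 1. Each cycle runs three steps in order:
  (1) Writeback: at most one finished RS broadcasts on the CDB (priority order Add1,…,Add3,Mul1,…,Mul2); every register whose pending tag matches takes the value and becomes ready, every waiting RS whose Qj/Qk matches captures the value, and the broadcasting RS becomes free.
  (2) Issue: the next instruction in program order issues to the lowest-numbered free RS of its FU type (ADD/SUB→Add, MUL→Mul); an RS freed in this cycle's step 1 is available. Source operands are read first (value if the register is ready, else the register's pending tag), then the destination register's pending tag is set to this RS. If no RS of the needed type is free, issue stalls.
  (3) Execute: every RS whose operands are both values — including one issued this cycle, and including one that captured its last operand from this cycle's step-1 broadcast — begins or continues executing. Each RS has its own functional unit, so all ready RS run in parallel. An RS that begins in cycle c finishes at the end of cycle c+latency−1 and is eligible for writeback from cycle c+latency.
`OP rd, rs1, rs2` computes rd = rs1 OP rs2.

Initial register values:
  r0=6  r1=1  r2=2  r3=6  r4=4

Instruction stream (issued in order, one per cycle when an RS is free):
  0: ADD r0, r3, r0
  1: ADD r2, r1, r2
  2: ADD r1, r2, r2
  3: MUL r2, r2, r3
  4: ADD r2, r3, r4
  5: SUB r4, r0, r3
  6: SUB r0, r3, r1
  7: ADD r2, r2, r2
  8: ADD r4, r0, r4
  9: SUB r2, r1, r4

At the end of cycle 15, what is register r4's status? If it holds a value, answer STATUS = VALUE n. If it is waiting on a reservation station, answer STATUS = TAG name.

STATUS = TAG Add3

c1: issue ADD r0<-Add1 | r0:Add1,r1:1,r2:2,r3:6,r4:4
c2: issue ADD r2<-Add2 | r0:Add1,r1:1,r2:Add2,r3:6,r4:4
c3: issue ADD r1<-Add3 | r0:Add1,r1:Add3,r2:Add2,r3:6,r4:4
c4: CDB Add1=12; issue MUL r2<-Mul1 | r0:12,r1:Add3,r2:Mul1,r3:6,r4:4
c5: CDB Add2=3; issue ADD r2<-Add1 | r0:12,r1:Add3,r2:Add1,r3:6,r4:4
c6: issue SUB r4<-Add2 | r0:12,r1:Add3,r2:Add1,r3:6,r4:Add2
c7: stall | r0:12,r1:Add3,r2:Add1,r3:6,r4:Add2
c8: CDB Add1=10; issue SUB r0<-Add1 | r0:Add1,r1:Add3,r2:10,r3:6,r4:Add2
c9: CDB Add2=6; issue ADD r2<-Add2 | r0:Add1,r1:Add3,r2:Add2,r3:6,r4:6
c10: CDB Add3=6; issue ADD r4<-Add3 | r0:Add1,r1:6,r2:Add2,r3:6,r4:Add3
c11: CDB Mul1=18; stall | r0:Add1,r1:6,r2:Add2,r3:6,r4:Add3
c12: CDB Add2=20; issue SUB r2<-Add2 | r0:Add1,r1:6,r2:Add2,r3:6,r4:Add3
c13: CDB Add1=0 | r0:0,r1:6,r2:Add2,r3:6,r4:Add3
c14: - | r0:0,r1:6,r2:Add2,r3:6,r4:Add3
c15: - | r0:0,r1:6,r2:Add2,r3:6,r4:Add3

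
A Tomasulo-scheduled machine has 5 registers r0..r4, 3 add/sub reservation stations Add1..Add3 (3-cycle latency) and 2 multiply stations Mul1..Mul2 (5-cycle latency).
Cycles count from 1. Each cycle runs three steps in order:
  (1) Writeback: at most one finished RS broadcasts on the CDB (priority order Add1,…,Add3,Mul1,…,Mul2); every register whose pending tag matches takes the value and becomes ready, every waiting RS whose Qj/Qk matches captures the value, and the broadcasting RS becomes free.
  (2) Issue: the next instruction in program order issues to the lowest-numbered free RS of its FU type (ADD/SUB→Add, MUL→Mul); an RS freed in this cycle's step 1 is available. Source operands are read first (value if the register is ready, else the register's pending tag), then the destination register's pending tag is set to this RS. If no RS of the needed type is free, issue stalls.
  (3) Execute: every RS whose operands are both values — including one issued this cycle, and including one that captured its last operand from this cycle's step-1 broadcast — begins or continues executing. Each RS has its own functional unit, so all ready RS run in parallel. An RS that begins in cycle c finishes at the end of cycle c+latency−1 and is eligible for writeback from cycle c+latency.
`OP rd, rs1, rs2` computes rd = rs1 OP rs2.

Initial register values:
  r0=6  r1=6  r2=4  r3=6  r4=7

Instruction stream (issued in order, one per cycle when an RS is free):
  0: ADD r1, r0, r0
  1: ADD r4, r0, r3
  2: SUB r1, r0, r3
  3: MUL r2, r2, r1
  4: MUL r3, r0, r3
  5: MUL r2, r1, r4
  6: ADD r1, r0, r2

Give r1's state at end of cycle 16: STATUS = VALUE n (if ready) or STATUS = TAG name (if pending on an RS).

c1: issue ADD r1<-Add1 | r0:6,r1:Add1,r2:4,r3:6,r4:7
c2: issue ADD r4<-Add2 | r0:6,r1:Add1,r2:4,r3:6,r4:Add2
c3: issue SUB r1<-Add3 | r0:6,r1:Add3,r2:4,r3:6,r4:Add2
c4: CDB Add1=12; issue MUL r2<-Mul1 | r0:6,r1:Add3,r2:Mul1,r3:6,r4:Add2
c5: CDB Add2=12; issue MUL r3<-Mul2 | r0:6,r1:Add3,r2:Mul1,r3:Mul2,r4:12
c6: CDB Add3=0; stall | r0:6,r1:0,r2:Mul1,r3:Mul2,r4:12
c7: stall | r0:6,r1:0,r2:Mul1,r3:Mul2,r4:12
c8: stall | r0:6,r1:0,r2:Mul1,r3:Mul2,r4:12
c9: stall | r0:6,r1:0,r2:Mul1,r3:Mul2,r4:12
c10: CDB Mul2=36; issue MUL r2<-Mul2 | r0:6,r1:0,r2:Mul2,r3:36,r4:12
c11: CDB Mul1=0; issue ADD r1<-Add1 | r0:6,r1:Add1,r2:Mul2,r3:36,r4:12
c12: - | r0:6,r1:Add1,r2:Mul2,r3:36,r4:12
c13: - | r0:6,r1:Add1,r2:Mul2,r3:36,r4:12
c14: - | r0:6,r1:Add1,r2:Mul2,r3:36,r4:12
c15: CDB Mul2=0 | r0:6,r1:Add1,r2:0,r3:36,r4:12
c16: - | r0:6,r1:Add1,r2:0,r3:36,r4:12

STATUS = TAG Add1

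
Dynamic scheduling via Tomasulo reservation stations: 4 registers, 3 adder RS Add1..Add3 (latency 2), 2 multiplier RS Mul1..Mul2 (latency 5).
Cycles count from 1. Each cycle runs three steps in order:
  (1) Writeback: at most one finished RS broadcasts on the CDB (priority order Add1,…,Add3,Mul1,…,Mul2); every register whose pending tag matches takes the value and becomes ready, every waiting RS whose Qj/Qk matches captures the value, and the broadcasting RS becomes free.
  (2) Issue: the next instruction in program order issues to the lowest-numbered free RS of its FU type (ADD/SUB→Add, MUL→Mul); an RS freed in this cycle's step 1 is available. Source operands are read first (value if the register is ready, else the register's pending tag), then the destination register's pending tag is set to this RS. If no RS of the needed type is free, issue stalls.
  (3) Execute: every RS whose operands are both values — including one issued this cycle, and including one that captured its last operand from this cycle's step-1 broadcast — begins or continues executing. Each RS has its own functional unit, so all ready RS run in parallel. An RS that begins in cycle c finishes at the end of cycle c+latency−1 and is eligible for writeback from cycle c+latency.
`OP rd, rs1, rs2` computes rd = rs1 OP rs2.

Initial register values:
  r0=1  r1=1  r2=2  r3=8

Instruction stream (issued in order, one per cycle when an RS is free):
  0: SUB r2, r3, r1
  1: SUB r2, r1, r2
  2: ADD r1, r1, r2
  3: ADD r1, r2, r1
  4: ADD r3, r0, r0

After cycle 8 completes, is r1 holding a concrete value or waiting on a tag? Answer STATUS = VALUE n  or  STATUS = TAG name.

STATUS = TAG Add3

c1: issue SUB r2<-Add1 | r0:1,r1:1,r2:Add1,r3:8
c2: issue SUB r2<-Add2 | r0:1,r1:1,r2:Add2,r3:8
c3: CDB Add1=7; issue ADD r1<-Add1 | r0:1,r1:Add1,r2:Add2,r3:8
c4: issue ADD r1<-Add3 | r0:1,r1:Add3,r2:Add2,r3:8
c5: CDB Add2=-6; issue ADD r3<-Add2 | r0:1,r1:Add3,r2:-6,r3:Add2
c6: - | r0:1,r1:Add3,r2:-6,r3:Add2
c7: CDB Add1=-5 | r0:1,r1:Add3,r2:-6,r3:Add2
c8: CDB Add2=2 | r0:1,r1:Add3,r2:-6,r3:2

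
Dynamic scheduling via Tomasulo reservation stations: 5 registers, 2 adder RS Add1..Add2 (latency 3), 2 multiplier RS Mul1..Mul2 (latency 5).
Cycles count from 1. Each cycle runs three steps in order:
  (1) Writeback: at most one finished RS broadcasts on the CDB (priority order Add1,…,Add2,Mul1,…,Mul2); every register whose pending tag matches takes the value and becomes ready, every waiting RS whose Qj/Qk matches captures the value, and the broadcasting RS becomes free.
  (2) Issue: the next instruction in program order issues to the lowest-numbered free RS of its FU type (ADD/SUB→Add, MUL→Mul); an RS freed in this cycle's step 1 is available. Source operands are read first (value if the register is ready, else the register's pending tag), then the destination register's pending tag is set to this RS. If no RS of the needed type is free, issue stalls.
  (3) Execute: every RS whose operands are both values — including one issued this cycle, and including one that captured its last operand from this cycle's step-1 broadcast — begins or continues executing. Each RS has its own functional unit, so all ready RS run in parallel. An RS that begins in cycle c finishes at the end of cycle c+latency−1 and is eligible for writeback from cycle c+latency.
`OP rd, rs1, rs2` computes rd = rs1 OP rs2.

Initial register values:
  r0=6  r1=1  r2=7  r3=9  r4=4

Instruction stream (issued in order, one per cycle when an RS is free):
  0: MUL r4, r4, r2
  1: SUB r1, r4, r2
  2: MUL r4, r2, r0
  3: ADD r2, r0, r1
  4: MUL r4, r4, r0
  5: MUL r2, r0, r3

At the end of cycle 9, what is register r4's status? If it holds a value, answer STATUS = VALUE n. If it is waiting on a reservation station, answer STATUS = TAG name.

STATUS = TAG Mul1

cycle 1: issue MUL r4<-Mul1 // r0:6,r1:1,r2:7,r3:9,r4:Mul1
cycle 2: issue SUB r1<-Add1 // r0:6,r1:Add1,r2:7,r3:9,r4:Mul1
cycle 3: issue MUL r4<-Mul2 // r0:6,r1:Add1,r2:7,r3:9,r4:Mul2
cycle 4: issue ADD r2<-Add2 // r0:6,r1:Add1,r2:Add2,r3:9,r4:Mul2
cycle 5: stall // r0:6,r1:Add1,r2:Add2,r3:9,r4:Mul2
cycle 6: CDB Mul1=28; issue MUL r4<-Mul1 // r0:6,r1:Add1,r2:Add2,r3:9,r4:Mul1
cycle 7: stall // r0:6,r1:Add1,r2:Add2,r3:9,r4:Mul1
cycle 8: CDB Mul2=42; issue MUL r2<-Mul2 // r0:6,r1:Add1,r2:Mul2,r3:9,r4:Mul1
cycle 9: CDB Add1=21 // r0:6,r1:21,r2:Mul2,r3:9,r4:Mul1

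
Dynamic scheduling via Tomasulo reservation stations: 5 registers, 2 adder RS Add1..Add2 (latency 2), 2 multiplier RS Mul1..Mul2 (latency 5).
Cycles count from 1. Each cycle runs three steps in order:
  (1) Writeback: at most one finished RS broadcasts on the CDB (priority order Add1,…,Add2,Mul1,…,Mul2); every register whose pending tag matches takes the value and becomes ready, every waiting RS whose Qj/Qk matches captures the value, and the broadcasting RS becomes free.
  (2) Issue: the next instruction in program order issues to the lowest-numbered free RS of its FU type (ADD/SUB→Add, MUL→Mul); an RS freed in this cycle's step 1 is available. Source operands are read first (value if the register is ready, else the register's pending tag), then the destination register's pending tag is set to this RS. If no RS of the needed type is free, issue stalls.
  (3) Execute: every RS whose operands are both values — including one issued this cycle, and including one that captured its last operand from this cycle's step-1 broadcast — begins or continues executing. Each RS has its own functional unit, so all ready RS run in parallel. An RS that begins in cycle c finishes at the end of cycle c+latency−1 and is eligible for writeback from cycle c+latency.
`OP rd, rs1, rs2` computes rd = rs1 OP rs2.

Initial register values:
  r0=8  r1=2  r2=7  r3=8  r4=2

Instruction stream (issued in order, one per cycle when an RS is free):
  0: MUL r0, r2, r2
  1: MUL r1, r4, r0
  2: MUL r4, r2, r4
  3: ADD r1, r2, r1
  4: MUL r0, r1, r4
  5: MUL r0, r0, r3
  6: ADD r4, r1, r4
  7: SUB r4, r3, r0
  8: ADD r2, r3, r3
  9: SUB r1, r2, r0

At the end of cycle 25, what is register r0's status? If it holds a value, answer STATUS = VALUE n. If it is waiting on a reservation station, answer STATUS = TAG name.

cycle 1: issue MUL r0<-Mul1 // r0:Mul1,r1:2,r2:7,r3:8,r4:2
cycle 2: issue MUL r1<-Mul2 // r0:Mul1,r1:Mul2,r2:7,r3:8,r4:2
cycle 3: stall // r0:Mul1,r1:Mul2,r2:7,r3:8,r4:2
cycle 4: stall // r0:Mul1,r1:Mul2,r2:7,r3:8,r4:2
cycle 5: stall // r0:Mul1,r1:Mul2,r2:7,r3:8,r4:2
cycle 6: CDB Mul1=49; issue MUL r4<-Mul1 // r0:49,r1:Mul2,r2:7,r3:8,r4:Mul1
cycle 7: issue ADD r1<-Add1 // r0:49,r1:Add1,r2:7,r3:8,r4:Mul1
cycle 8: stall // r0:49,r1:Add1,r2:7,r3:8,r4:Mul1
cycle 9: stall // r0:49,r1:Add1,r2:7,r3:8,r4:Mul1
cycle 10: stall // r0:49,r1:Add1,r2:7,r3:8,r4:Mul1
cycle 11: CDB Mul1=14; issue MUL r0<-Mul1 // r0:Mul1,r1:Add1,r2:7,r3:8,r4:14
cycle 12: CDB Mul2=98; issue MUL r0<-Mul2 // r0:Mul2,r1:Add1,r2:7,r3:8,r4:14
cycle 13: issue ADD r4<-Add2 // r0:Mul2,r1:Add1,r2:7,r3:8,r4:Add2
cycle 14: CDB Add1=105; issue SUB r4<-Add1 // r0:Mul2,r1:105,r2:7,r3:8,r4:Add1
cycle 15: stall // r0:Mul2,r1:105,r2:7,r3:8,r4:Add1
cycle 16: CDB Add2=119; issue ADD r2<-Add2 // r0:Mul2,r1:105,r2:Add2,r3:8,r4:Add1
cycle 17: stall // r0:Mul2,r1:105,r2:Add2,r3:8,r4:Add1
cycle 18: CDB Add2=16; issue SUB r1<-Add2 // r0:Mul2,r1:Add2,r2:16,r3:8,r4:Add1
cycle 19: CDB Mul1=1470 // r0:Mul2,r1:Add2,r2:16,r3:8,r4:Add1
cycle 20: - // r0:Mul2,r1:Add2,r2:16,r3:8,r4:Add1
cycle 21: - // r0:Mul2,r1:Add2,r2:16,r3:8,r4:Add1
cycle 22: - // r0:Mul2,r1:Add2,r2:16,r3:8,r4:Add1
cycle 23: - // r0:Mul2,r1:Add2,r2:16,r3:8,r4:Add1
cycle 24: CDB Mul2=11760 // r0:11760,r1:Add2,r2:16,r3:8,r4:Add1
cycle 25: - // r0:11760,r1:Add2,r2:16,r3:8,r4:Add1

STATUS = VALUE 11760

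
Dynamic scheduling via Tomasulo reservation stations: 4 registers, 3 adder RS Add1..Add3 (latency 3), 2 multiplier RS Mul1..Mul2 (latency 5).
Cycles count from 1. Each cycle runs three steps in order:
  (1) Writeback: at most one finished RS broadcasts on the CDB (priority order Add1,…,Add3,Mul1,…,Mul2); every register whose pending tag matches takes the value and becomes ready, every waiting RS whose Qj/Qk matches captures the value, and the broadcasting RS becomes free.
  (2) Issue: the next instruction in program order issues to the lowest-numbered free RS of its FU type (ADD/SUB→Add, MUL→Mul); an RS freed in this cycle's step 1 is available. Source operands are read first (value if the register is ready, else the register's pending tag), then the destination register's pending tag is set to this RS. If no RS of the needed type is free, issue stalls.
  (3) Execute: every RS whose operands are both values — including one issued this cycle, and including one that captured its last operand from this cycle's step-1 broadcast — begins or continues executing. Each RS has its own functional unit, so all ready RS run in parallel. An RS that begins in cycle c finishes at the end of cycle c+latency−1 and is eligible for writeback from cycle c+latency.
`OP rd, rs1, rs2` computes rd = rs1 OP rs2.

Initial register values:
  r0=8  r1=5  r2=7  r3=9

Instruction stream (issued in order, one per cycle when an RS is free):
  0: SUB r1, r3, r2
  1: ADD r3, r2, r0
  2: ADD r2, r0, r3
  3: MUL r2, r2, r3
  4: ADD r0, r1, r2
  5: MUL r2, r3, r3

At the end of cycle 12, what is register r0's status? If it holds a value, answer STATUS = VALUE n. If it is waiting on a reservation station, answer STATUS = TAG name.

c1: issue SUB r1<-Add1 | r0:8,r1:Add1,r2:7,r3:9
c2: issue ADD r3<-Add2 | r0:8,r1:Add1,r2:7,r3:Add2
c3: issue ADD r2<-Add3 | r0:8,r1:Add1,r2:Add3,r3:Add2
c4: CDB Add1=2; issue MUL r2<-Mul1 | r0:8,r1:2,r2:Mul1,r3:Add2
c5: CDB Add2=15; issue ADD r0<-Add1 | r0:Add1,r1:2,r2:Mul1,r3:15
c6: issue MUL r2<-Mul2 | r0:Add1,r1:2,r2:Mul2,r3:15
c7: - | r0:Add1,r1:2,r2:Mul2,r3:15
c8: CDB Add3=23 | r0:Add1,r1:2,r2:Mul2,r3:15
c9: - | r0:Add1,r1:2,r2:Mul2,r3:15
c10: - | r0:Add1,r1:2,r2:Mul2,r3:15
c11: CDB Mul2=225 | r0:Add1,r1:2,r2:225,r3:15
c12: - | r0:Add1,r1:2,r2:225,r3:15

STATUS = TAG Add1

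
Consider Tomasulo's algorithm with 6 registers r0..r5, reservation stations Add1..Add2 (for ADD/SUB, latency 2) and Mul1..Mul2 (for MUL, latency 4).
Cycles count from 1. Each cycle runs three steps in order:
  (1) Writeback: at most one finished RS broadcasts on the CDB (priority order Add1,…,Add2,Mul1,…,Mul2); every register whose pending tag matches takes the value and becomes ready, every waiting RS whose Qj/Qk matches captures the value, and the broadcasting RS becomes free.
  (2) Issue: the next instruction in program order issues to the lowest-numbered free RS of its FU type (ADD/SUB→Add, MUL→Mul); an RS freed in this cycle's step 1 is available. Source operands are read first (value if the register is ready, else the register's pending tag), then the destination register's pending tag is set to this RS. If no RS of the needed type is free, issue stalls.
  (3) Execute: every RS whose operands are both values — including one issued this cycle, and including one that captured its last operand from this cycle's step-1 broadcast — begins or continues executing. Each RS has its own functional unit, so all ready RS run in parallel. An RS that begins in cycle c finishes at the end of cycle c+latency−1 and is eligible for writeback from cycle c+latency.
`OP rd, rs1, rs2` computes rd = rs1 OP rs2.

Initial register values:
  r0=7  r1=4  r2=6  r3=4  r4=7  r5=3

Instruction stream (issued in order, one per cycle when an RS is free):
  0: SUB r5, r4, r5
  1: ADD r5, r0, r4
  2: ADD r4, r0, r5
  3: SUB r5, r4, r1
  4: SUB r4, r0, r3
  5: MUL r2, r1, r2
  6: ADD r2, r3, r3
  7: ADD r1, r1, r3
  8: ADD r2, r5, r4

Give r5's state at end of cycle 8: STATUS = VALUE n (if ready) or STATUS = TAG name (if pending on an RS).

c1: issue SUB r5<-Add1 | r0:7,r1:4,r2:6,r3:4,r4:7,r5:Add1
c2: issue ADD r5<-Add2 | r0:7,r1:4,r2:6,r3:4,r4:7,r5:Add2
c3: CDB Add1=4; issue ADD r4<-Add1 | r0:7,r1:4,r2:6,r3:4,r4:Add1,r5:Add2
c4: CDB Add2=14; issue SUB r5<-Add2 | r0:7,r1:4,r2:6,r3:4,r4:Add1,r5:Add2
c5: stall | r0:7,r1:4,r2:6,r3:4,r4:Add1,r5:Add2
c6: CDB Add1=21; issue SUB r4<-Add1 | r0:7,r1:4,r2:6,r3:4,r4:Add1,r5:Add2
c7: issue MUL r2<-Mul1 | r0:7,r1:4,r2:Mul1,r3:4,r4:Add1,r5:Add2
c8: CDB Add1=3; issue ADD r2<-Add1 | r0:7,r1:4,r2:Add1,r3:4,r4:3,r5:Add2

STATUS = TAG Add2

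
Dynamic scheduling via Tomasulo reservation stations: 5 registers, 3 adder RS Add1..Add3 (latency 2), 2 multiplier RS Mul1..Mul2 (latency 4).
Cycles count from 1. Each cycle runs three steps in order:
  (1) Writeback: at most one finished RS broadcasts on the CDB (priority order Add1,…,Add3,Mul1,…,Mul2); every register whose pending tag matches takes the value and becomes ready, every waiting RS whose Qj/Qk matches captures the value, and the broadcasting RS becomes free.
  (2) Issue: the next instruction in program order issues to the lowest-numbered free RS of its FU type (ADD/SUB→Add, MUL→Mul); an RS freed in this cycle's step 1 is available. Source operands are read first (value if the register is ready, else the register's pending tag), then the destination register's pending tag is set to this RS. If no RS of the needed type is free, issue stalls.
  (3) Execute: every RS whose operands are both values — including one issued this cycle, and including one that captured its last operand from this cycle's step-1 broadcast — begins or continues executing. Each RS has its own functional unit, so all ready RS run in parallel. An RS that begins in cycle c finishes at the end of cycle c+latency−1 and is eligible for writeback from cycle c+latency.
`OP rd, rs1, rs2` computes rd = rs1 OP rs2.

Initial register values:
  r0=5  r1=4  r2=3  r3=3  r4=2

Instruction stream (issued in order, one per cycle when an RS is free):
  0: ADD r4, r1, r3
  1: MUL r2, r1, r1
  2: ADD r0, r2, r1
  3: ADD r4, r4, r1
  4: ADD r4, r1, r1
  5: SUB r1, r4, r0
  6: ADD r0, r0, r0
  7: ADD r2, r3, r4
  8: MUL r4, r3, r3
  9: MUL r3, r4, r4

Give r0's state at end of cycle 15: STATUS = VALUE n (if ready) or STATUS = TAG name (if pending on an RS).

cycle 1: issue ADD r4<-Add1 // r0:5,r1:4,r2:3,r3:3,r4:Add1
cycle 2: issue MUL r2<-Mul1 // r0:5,r1:4,r2:Mul1,r3:3,r4:Add1
cycle 3: CDB Add1=7; issue ADD r0<-Add1 // r0:Add1,r1:4,r2:Mul1,r3:3,r4:7
cycle 4: issue ADD r4<-Add2 // r0:Add1,r1:4,r2:Mul1,r3:3,r4:Add2
cycle 5: issue ADD r4<-Add3 // r0:Add1,r1:4,r2:Mul1,r3:3,r4:Add3
cycle 6: CDB Add2=11; issue SUB r1<-Add2 // r0:Add1,r1:Add2,r2:Mul1,r3:3,r4:Add3
cycle 7: CDB Add3=8; issue ADD r0<-Add3 // r0:Add3,r1:Add2,r2:Mul1,r3:3,r4:8
cycle 8: CDB Mul1=16; stall // r0:Add3,r1:Add2,r2:16,r3:3,r4:8
cycle 9: stall // r0:Add3,r1:Add2,r2:16,r3:3,r4:8
cycle 10: CDB Add1=20; issue ADD r2<-Add1 // r0:Add3,r1:Add2,r2:Add1,r3:3,r4:8
cycle 11: issue MUL r4<-Mul1 // r0:Add3,r1:Add2,r2:Add1,r3:3,r4:Mul1
cycle 12: CDB Add1=11; issue MUL r3<-Mul2 // r0:Add3,r1:Add2,r2:11,r3:Mul2,r4:Mul1
cycle 13: CDB Add2=-12 // r0:Add3,r1:-12,r2:11,r3:Mul2,r4:Mul1
cycle 14: CDB Add3=40 // r0:40,r1:-12,r2:11,r3:Mul2,r4:Mul1
cycle 15: CDB Mul1=9 // r0:40,r1:-12,r2:11,r3:Mul2,r4:9

STATUS = VALUE 40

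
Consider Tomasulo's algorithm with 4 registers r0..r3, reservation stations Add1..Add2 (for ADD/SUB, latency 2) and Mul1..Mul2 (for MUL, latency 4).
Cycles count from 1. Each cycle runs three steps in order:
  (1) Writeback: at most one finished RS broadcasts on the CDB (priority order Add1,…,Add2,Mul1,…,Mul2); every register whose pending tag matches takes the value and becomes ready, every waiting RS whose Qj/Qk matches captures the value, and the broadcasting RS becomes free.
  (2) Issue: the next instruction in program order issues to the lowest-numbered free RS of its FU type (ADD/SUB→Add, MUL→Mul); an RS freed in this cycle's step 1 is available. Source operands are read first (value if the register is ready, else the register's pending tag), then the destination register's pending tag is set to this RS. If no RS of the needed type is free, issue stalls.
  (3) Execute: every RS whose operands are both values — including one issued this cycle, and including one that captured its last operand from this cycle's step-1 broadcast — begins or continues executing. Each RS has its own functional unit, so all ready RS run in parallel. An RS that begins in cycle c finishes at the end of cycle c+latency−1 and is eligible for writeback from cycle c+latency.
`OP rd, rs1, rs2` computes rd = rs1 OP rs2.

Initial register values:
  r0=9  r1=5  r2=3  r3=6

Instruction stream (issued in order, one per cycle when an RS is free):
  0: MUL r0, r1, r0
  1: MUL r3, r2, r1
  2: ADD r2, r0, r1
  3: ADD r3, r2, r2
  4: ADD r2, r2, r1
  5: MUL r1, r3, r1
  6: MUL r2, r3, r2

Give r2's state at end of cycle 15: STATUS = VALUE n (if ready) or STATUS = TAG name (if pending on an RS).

STATUS = VALUE 5500

  c1: issue MUL r0<-Mul1  regs: r0:Mul1,r1:5,r2:3,r3:6
  c2: issue MUL r3<-Mul2  regs: r0:Mul1,r1:5,r2:3,r3:Mul2
  c3: issue ADD r2<-Add1  regs: r0:Mul1,r1:5,r2:Add1,r3:Mul2
  c4: issue ADD r3<-Add2  regs: r0:Mul1,r1:5,r2:Add1,r3:Add2
  c5: CDB Mul1=45; stall  regs: r0:45,r1:5,r2:Add1,r3:Add2
  c6: CDB Mul2=15; stall  regs: r0:45,r1:5,r2:Add1,r3:Add2
  c7: CDB Add1=50; issue ADD r2<-Add1  regs: r0:45,r1:5,r2:Add1,r3:Add2
  c8: issue MUL r1<-Mul1  regs: r0:45,r1:Mul1,r2:Add1,r3:Add2
  c9: CDB Add1=55; issue MUL r2<-Mul2  regs: r0:45,r1:Mul1,r2:Mul2,r3:Add2
  c10: CDB Add2=100  regs: r0:45,r1:Mul1,r2:Mul2,r3:100
  c11: -  regs: r0:45,r1:Mul1,r2:Mul2,r3:100
  c12: -  regs: r0:45,r1:Mul1,r2:Mul2,r3:100
  c13: -  regs: r0:45,r1:Mul1,r2:Mul2,r3:100
  c14: CDB Mul1=500  regs: r0:45,r1:500,r2:Mul2,r3:100
  c15: CDB Mul2=5500  regs: r0:45,r1:500,r2:5500,r3:100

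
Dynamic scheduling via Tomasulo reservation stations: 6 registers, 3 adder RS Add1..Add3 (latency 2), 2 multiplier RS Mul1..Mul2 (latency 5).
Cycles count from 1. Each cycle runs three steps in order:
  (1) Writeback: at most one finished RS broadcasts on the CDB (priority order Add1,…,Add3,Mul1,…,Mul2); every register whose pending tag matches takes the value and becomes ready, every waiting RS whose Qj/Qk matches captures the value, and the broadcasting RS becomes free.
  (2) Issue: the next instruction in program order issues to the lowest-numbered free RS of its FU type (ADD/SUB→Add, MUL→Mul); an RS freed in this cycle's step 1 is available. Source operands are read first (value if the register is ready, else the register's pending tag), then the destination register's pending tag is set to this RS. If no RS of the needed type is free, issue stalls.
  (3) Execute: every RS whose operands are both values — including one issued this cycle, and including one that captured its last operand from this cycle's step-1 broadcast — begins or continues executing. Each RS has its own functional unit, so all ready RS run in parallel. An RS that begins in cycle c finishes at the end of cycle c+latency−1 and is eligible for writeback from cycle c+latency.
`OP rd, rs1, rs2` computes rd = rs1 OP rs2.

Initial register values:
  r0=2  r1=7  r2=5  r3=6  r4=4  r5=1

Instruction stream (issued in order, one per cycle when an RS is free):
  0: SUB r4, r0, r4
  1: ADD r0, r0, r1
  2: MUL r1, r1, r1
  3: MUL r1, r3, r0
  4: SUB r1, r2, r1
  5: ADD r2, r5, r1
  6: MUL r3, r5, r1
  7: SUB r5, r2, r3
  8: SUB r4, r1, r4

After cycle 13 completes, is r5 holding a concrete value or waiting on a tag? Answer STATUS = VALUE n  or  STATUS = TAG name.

STATUS = TAG Add3

  c1: issue SUB r4<-Add1  regs: r0:2,r1:7,r2:5,r3:6,r4:Add1,r5:1
  c2: issue ADD r0<-Add2  regs: r0:Add2,r1:7,r2:5,r3:6,r4:Add1,r5:1
  c3: CDB Add1=-2; issue MUL r1<-Mul1  regs: r0:Add2,r1:Mul1,r2:5,r3:6,r4:-2,r5:1
  c4: CDB Add2=9; issue MUL r1<-Mul2  regs: r0:9,r1:Mul2,r2:5,r3:6,r4:-2,r5:1
  c5: issue SUB r1<-Add1  regs: r0:9,r1:Add1,r2:5,r3:6,r4:-2,r5:1
  c6: issue ADD r2<-Add2  regs: r0:9,r1:Add1,r2:Add2,r3:6,r4:-2,r5:1
  c7: stall  regs: r0:9,r1:Add1,r2:Add2,r3:6,r4:-2,r5:1
  c8: CDB Mul1=49; issue MUL r3<-Mul1  regs: r0:9,r1:Add1,r2:Add2,r3:Mul1,r4:-2,r5:1
  c9: CDB Mul2=54; issue SUB r5<-Add3  regs: r0:9,r1:Add1,r2:Add2,r3:Mul1,r4:-2,r5:Add3
  c10: stall  regs: r0:9,r1:Add1,r2:Add2,r3:Mul1,r4:-2,r5:Add3
  c11: CDB Add1=-49; issue SUB r4<-Add1  regs: r0:9,r1:-49,r2:Add2,r3:Mul1,r4:Add1,r5:Add3
  c12: -  regs: r0:9,r1:-49,r2:Add2,r3:Mul1,r4:Add1,r5:Add3
  c13: CDB Add1=-47  regs: r0:9,r1:-49,r2:Add2,r3:Mul1,r4:-47,r5:Add3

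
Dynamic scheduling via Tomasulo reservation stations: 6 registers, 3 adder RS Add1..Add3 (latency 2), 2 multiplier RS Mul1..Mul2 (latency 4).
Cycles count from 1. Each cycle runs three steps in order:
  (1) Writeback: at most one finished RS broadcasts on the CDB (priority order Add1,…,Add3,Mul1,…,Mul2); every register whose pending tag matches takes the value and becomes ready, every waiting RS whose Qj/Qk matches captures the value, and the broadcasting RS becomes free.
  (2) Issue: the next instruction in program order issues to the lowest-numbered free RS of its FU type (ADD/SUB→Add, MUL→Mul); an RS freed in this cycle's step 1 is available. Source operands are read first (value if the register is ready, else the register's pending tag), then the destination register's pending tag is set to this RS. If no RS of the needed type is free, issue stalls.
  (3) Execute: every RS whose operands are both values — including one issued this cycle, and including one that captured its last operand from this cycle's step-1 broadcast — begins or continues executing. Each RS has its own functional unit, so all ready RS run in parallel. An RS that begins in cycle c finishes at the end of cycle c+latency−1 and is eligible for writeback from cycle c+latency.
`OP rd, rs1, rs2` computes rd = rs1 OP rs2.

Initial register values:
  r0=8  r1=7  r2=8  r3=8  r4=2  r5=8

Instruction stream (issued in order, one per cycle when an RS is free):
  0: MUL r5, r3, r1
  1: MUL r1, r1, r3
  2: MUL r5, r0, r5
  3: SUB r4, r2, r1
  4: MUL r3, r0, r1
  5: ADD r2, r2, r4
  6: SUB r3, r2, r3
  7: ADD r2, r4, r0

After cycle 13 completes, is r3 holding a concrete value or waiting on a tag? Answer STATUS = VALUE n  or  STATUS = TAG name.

STATUS = VALUE -488

cycle 1: issue MUL r5<-Mul1 // r0:8,r1:7,r2:8,r3:8,r4:2,r5:Mul1
cycle 2: issue MUL r1<-Mul2 // r0:8,r1:Mul2,r2:8,r3:8,r4:2,r5:Mul1
cycle 3: stall // r0:8,r1:Mul2,r2:8,r3:8,r4:2,r5:Mul1
cycle 4: stall // r0:8,r1:Mul2,r2:8,r3:8,r4:2,r5:Mul1
cycle 5: CDB Mul1=56; issue MUL r5<-Mul1 // r0:8,r1:Mul2,r2:8,r3:8,r4:2,r5:Mul1
cycle 6: CDB Mul2=56; issue SUB r4<-Add1 // r0:8,r1:56,r2:8,r3:8,r4:Add1,r5:Mul1
cycle 7: issue MUL r3<-Mul2 // r0:8,r1:56,r2:8,r3:Mul2,r4:Add1,r5:Mul1
cycle 8: CDB Add1=-48; issue ADD r2<-Add1 // r0:8,r1:56,r2:Add1,r3:Mul2,r4:-48,r5:Mul1
cycle 9: CDB Mul1=448; issue SUB r3<-Add2 // r0:8,r1:56,r2:Add1,r3:Add2,r4:-48,r5:448
cycle 10: CDB Add1=-40; issue ADD r2<-Add1 // r0:8,r1:56,r2:Add1,r3:Add2,r4:-48,r5:448
cycle 11: CDB Mul2=448 // r0:8,r1:56,r2:Add1,r3:Add2,r4:-48,r5:448
cycle 12: CDB Add1=-40 // r0:8,r1:56,r2:-40,r3:Add2,r4:-48,r5:448
cycle 13: CDB Add2=-488 // r0:8,r1:56,r2:-40,r3:-488,r4:-48,r5:448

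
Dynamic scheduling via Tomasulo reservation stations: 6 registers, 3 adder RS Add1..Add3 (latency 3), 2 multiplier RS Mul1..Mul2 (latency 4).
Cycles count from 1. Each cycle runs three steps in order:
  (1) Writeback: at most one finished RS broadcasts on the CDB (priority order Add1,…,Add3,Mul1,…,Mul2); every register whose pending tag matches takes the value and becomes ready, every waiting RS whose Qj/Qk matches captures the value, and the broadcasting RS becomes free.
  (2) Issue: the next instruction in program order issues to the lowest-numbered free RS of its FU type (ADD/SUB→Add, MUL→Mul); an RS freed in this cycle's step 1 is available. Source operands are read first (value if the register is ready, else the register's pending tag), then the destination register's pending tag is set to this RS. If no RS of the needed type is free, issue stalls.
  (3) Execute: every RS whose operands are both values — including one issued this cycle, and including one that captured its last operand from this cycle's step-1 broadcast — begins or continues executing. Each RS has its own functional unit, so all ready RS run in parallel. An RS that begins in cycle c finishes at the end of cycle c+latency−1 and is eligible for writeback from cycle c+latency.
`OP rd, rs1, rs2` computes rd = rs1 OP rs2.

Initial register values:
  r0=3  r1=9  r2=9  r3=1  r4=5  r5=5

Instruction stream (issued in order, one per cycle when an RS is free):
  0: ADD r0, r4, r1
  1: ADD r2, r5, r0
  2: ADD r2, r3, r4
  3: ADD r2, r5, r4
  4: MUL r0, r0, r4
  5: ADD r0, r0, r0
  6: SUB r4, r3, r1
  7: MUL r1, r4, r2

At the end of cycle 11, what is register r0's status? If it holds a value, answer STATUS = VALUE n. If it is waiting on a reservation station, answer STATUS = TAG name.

STATUS = TAG Add3

  c1: issue ADD r0<-Add1  regs: r0:Add1,r1:9,r2:9,r3:1,r4:5,r5:5
  c2: issue ADD r2<-Add2  regs: r0:Add1,r1:9,r2:Add2,r3:1,r4:5,r5:5
  c3: issue ADD r2<-Add3  regs: r0:Add1,r1:9,r2:Add3,r3:1,r4:5,r5:5
  c4: CDB Add1=14; issue ADD r2<-Add1  regs: r0:14,r1:9,r2:Add1,r3:1,r4:5,r5:5
  c5: issue MUL r0<-Mul1  regs: r0:Mul1,r1:9,r2:Add1,r3:1,r4:5,r5:5
  c6: CDB Add3=6; issue ADD r0<-Add3  regs: r0:Add3,r1:9,r2:Add1,r3:1,r4:5,r5:5
  c7: CDB Add1=10; issue SUB r4<-Add1  regs: r0:Add3,r1:9,r2:10,r3:1,r4:Add1,r5:5
  c8: CDB Add2=19; issue MUL r1<-Mul2  regs: r0:Add3,r1:Mul2,r2:10,r3:1,r4:Add1,r5:5
  c9: CDB Mul1=70  regs: r0:Add3,r1:Mul2,r2:10,r3:1,r4:Add1,r5:5
  c10: CDB Add1=-8  regs: r0:Add3,r1:Mul2,r2:10,r3:1,r4:-8,r5:5
  c11: -  regs: r0:Add3,r1:Mul2,r2:10,r3:1,r4:-8,r5:5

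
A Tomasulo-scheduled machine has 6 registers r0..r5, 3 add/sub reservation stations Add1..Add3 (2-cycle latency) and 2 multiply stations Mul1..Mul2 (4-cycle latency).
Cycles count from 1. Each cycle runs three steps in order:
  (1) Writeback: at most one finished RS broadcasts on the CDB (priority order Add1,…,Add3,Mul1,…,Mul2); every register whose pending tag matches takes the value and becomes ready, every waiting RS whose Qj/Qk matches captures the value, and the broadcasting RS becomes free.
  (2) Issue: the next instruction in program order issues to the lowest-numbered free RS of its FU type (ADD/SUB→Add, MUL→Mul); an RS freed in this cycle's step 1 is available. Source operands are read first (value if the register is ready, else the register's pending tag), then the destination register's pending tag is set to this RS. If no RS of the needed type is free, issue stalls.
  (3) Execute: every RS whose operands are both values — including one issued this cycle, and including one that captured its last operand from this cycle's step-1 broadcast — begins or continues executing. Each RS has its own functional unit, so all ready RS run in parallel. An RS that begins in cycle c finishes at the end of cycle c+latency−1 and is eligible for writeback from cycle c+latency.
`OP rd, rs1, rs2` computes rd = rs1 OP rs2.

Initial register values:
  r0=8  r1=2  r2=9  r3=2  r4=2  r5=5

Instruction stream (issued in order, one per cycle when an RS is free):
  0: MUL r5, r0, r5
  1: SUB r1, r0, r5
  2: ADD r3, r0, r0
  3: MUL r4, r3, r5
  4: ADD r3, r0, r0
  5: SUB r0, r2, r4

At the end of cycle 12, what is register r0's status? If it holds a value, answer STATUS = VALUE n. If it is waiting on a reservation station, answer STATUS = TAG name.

c1: issue MUL r5<-Mul1 | r0:8,r1:2,r2:9,r3:2,r4:2,r5:Mul1
c2: issue SUB r1<-Add1 | r0:8,r1:Add1,r2:9,r3:2,r4:2,r5:Mul1
c3: issue ADD r3<-Add2 | r0:8,r1:Add1,r2:9,r3:Add2,r4:2,r5:Mul1
c4: issue MUL r4<-Mul2 | r0:8,r1:Add1,r2:9,r3:Add2,r4:Mul2,r5:Mul1
c5: CDB Add2=16; issue ADD r3<-Add2 | r0:8,r1:Add1,r2:9,r3:Add2,r4:Mul2,r5:Mul1
c6: CDB Mul1=40; issue SUB r0<-Add3 | r0:Add3,r1:Add1,r2:9,r3:Add2,r4:Mul2,r5:40
c7: CDB Add2=16 | r0:Add3,r1:Add1,r2:9,r3:16,r4:Mul2,r5:40
c8: CDB Add1=-32 | r0:Add3,r1:-32,r2:9,r3:16,r4:Mul2,r5:40
c9: - | r0:Add3,r1:-32,r2:9,r3:16,r4:Mul2,r5:40
c10: CDB Mul2=640 | r0:Add3,r1:-32,r2:9,r3:16,r4:640,r5:40
c11: - | r0:Add3,r1:-32,r2:9,r3:16,r4:640,r5:40
c12: CDB Add3=-631 | r0:-631,r1:-32,r2:9,r3:16,r4:640,r5:40

STATUS = VALUE -631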